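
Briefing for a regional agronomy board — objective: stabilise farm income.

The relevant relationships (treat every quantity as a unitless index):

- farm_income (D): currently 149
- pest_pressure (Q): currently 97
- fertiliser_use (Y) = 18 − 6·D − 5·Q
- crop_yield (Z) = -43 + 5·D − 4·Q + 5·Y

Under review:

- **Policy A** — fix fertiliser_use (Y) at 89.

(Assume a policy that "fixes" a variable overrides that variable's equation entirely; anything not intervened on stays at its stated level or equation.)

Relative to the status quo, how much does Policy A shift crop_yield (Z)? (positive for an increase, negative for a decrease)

Baseline:
  D = 149
  Q = 97
  Y = 18 − 6·149 − 5·97 = -1361
  Z = -43 + 5·149 − 4·97 + 5·(-1361) = -6491
Policy A (Y := 89):
  D = 149
  Q = 97
  Y = 89
  Z = -43 + 5·149 − 4·97 + 5·89 = 759
Change in Z: 759 − (-6491) = 7250

7250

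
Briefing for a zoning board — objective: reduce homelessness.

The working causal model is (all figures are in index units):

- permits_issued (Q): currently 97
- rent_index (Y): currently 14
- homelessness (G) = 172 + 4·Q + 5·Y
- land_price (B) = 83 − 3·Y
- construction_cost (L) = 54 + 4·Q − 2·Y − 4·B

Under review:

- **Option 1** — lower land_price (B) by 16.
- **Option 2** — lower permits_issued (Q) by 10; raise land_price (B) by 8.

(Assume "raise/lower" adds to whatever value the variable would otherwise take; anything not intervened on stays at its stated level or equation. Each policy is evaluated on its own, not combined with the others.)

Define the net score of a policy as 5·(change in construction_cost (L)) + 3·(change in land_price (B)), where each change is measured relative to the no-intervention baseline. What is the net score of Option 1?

Baseline:
  Q = 97
  Y = 14
  B = 83 − 3·14 = 41
  L = 54 + 4·97 − 2·14 − 4·41 = 250
Option 1 (B − 16):
  Q = 97
  Y = 14
  B = 83 − 3·14 (−16 from intervention) = 25
  L = 54 + 4·97 − 2·14 − 4·25 = 314
ΔL = 314 − 250 = 64; ΔB = 25 − 41 = -16
Score = 5·64 + 3·(-16) = 272

272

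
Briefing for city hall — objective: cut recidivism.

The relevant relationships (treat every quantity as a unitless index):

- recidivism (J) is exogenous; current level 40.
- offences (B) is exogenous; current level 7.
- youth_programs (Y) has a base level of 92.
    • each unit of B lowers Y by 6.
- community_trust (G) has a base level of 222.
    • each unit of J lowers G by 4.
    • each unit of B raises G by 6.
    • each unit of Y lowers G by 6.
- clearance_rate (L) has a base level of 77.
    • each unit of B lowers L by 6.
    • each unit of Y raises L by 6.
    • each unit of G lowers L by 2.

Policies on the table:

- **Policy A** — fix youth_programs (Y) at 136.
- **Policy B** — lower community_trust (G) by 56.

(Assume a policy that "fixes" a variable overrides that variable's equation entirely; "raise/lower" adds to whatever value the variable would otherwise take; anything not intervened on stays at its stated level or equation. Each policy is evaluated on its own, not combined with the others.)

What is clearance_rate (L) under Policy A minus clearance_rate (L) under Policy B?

Policy A (Y := 136):
  J = 40
  B = 7
  Y = 136
  G = 222 − 4·40 + 6·7 − 6·136 = -712
  L = 77 − 6·7 + 6·136 − 2·(-712) = 2275
Policy B (G − 56):
  J = 40
  B = 7
  Y = 92 − 6·7 = 50
  G = 222 − 4·40 + 6·7 − 6·50 (−56 from intervention) = -252
  L = 77 − 6·7 + 6·50 − 2·(-252) = 839
L: 2275 − 839 = 1436

1436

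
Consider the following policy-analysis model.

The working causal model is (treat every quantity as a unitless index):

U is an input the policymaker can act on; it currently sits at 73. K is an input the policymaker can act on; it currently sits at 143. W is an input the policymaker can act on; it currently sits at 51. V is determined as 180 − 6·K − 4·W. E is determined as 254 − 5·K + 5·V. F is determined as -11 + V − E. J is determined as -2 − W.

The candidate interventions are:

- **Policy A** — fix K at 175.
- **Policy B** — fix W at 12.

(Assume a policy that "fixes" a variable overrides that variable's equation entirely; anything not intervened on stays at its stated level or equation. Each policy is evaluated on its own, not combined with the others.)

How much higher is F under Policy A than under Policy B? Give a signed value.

1552

Policy A (K := 175):
  K = 175
  W = 51
  V = 180 − 6·175 − 4·51 = -1074
  E = 254 − 5·175 + 5·(-1074) = -5991
  F = -11 + (-1074) − (-5991) = 4906
Policy B (W := 12):
  K = 143
  W = 12
  V = 180 − 6·143 − 4·12 = -726
  E = 254 − 5·143 + 5·(-726) = -4091
  F = -11 + (-726) − (-4091) = 3354
F: 4906 − 3354 = 1552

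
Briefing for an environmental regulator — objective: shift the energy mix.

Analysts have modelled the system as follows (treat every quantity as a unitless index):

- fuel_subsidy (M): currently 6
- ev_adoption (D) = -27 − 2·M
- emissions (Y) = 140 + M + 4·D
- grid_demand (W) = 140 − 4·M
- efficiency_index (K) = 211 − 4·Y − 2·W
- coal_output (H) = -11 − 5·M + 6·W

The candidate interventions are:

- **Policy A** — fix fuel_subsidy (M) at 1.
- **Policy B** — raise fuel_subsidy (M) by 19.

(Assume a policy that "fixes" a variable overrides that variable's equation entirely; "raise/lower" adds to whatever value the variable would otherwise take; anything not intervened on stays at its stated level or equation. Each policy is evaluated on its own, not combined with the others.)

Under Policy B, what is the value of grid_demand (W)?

40

Policy B (M + 19):
  M = 6 + 19 = 25
  W = 140 − 4·25 = 40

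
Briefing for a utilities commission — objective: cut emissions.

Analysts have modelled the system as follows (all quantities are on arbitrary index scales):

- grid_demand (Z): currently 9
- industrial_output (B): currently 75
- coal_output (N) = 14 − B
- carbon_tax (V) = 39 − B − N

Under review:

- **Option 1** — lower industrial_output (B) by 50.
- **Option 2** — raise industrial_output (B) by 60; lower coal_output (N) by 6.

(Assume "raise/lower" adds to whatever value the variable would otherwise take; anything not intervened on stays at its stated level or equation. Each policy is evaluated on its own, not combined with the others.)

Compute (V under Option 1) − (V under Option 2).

-6

Option 1 (B − 50):
  B = 75 − 50 = 25
  N = 14 − 25 = -11
  V = 39 − 25 − (-11) = 25
Option 2 (B + 60, N − 6):
  B = 75 + 60 = 135
  N = 14 − 135 (−6 from intervention) = -127
  V = 39 − 135 − (-127) = 31
V: 25 − 31 = -6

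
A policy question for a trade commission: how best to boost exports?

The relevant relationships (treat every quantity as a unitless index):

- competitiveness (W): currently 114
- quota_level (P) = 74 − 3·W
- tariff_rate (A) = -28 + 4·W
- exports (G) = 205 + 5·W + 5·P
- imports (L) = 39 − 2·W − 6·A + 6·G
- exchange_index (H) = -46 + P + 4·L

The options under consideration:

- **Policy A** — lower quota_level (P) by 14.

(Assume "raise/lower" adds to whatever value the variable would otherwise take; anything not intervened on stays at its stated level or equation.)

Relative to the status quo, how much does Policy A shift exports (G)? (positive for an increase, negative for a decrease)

-70

Baseline:
  W = 114
  P = 74 − 3·114 = -268
  G = 205 + 5·114 + 5·(-268) = -565
Policy A (P − 14):
  W = 114
  P = 74 − 3·114 (−14 from intervention) = -282
  G = 205 + 5·114 + 5·(-282) = -635
Change in G: -635 − (-565) = -70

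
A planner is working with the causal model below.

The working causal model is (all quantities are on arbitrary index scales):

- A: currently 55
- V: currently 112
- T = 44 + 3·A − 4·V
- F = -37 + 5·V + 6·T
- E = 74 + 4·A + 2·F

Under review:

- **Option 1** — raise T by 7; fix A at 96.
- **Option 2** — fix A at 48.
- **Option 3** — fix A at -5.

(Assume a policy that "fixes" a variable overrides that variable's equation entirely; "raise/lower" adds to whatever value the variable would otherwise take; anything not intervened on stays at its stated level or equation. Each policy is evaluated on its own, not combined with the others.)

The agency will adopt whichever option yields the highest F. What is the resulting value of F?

Option 1 (T + 7, A := 96):
  A = 96
  V = 112
  T = 44 + 3·96 − 4·112 (+7 from intervention) = -109
  F = -37 + 5·112 + 6·(-109) = -131
Option 2 (A := 48):
  A = 48
  V = 112
  T = 44 + 3·48 − 4·112 = -260
  F = -37 + 5·112 + 6·(-260) = -1037
Option 3 (A := -5):
  A = -5
  V = 112
  T = 44 + 3·(-5) − 4·112 = -419
  F = -37 + 5·112 + 6·(-419) = -1991
Comparing — Option 1: F=-131, Option 2: F=-1037, Option 3: F=-1991. Highest is -131 (Option 1).

-131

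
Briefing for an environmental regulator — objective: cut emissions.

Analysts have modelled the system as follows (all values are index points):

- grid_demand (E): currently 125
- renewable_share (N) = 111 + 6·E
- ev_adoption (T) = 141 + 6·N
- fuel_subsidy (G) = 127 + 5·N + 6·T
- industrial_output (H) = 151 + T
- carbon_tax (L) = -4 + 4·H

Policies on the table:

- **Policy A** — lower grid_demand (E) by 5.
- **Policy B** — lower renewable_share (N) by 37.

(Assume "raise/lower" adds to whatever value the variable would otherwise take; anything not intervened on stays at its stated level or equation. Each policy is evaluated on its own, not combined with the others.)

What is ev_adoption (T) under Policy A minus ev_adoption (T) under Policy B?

42

Policy A (E − 5):
  E = 125 − 5 = 120
  N = 111 + 6·120 = 831
  T = 141 + 6·831 = 5127
Policy B (N − 37):
  E = 125
  N = 111 + 6·125 (−37 from intervention) = 824
  T = 141 + 6·824 = 5085
T: 5127 − 5085 = 42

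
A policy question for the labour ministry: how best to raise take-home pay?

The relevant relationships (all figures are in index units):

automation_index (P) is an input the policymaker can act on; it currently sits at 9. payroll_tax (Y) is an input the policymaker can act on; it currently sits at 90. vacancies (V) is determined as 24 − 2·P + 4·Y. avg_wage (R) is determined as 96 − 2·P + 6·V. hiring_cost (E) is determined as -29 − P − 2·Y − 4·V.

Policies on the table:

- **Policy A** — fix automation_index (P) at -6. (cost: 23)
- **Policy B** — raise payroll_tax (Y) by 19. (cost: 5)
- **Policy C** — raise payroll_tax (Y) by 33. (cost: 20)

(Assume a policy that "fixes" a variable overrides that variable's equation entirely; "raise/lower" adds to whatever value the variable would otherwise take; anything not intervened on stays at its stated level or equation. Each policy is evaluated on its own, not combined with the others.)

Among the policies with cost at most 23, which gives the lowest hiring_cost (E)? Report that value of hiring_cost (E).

Policy A (P := -6):
  P = -6
  Y = 90
  V = 24 − 2·(-6) + 4·90 = 396
  E = -29 − (-6) − 2·90 − 4·396 = -1787
Policy B (Y + 19):
  P = 9
  Y = 90 + 19 = 109
  V = 24 − 2·9 + 4·109 = 442
  E = -29 − 9 − 2·109 − 4·442 = -2024
Policy C (Y + 33):
  P = 9
  Y = 90 + 33 = 123
  V = 24 − 2·9 + 4·123 = 498
  E = -29 − 9 − 2·123 − 4·498 = -2276
Comparing — Policy A: E=-1787, Policy B: E=-2024, Policy C: E=-2276. Lowest is -2276 (Policy C).

-2276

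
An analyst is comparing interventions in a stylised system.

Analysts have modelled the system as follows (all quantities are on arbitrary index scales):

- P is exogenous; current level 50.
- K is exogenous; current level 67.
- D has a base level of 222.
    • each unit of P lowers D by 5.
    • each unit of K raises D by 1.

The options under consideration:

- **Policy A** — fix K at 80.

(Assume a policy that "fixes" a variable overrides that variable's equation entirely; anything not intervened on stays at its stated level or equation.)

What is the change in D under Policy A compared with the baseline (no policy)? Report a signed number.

13

Baseline:
  P = 50
  K = 67
  D = 222 − 5·50 + 67 = 39
Policy A (K := 80):
  P = 50
  K = 80
  D = 222 − 5·50 + 80 = 52
Change in D: 52 − 39 = 13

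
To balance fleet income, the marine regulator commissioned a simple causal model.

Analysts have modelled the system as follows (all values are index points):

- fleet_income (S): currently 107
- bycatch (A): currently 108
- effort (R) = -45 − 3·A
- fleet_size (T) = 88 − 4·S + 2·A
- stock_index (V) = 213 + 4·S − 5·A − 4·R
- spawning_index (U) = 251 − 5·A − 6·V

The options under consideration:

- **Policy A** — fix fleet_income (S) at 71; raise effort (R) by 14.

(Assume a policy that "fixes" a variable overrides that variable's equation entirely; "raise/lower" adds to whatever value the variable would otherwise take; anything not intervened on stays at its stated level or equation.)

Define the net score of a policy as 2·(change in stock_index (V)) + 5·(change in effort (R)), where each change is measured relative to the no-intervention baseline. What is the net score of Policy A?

-330

Baseline:
  S = 107
  A = 108
  R = -45 − 3·108 = -369
  V = 213 + 4·107 − 5·108 − 4·(-369) = 1577
Policy A (S := 71, R + 14):
  S = 71
  A = 108
  R = -45 − 3·108 (+14 from intervention) = -355
  V = 213 + 4·71 − 5·108 − 4·(-355) = 1377
ΔV = 1377 − 1577 = -200; ΔR = -355 − (-369) = 14
Score = 2·(-200) + 5·14 = -330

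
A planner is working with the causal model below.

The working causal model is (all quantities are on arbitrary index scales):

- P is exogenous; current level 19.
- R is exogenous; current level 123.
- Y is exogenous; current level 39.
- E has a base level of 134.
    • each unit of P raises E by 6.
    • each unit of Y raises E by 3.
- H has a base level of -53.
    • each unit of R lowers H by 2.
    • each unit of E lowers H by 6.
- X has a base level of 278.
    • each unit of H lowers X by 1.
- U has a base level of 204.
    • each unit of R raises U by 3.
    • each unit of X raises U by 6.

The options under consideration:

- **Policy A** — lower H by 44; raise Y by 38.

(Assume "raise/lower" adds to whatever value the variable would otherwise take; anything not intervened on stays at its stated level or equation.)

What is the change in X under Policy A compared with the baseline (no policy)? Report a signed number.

Baseline:
  P = 19
  R = 123
  Y = 39
  E = 134 + 6·19 + 3·39 = 365
  H = -53 − 2·123 − 6·365 = -2489
  X = 278 − (-2489) = 2767
Policy A (H − 44, Y + 38):
  P = 19
  R = 123
  Y = 39 + 38 = 77
  E = 134 + 6·19 + 3·77 = 479
  H = -53 − 2·123 − 6·479 (−44 from intervention) = -3217
  X = 278 − (-3217) = 3495
Change in X: 3495 − 2767 = 728

728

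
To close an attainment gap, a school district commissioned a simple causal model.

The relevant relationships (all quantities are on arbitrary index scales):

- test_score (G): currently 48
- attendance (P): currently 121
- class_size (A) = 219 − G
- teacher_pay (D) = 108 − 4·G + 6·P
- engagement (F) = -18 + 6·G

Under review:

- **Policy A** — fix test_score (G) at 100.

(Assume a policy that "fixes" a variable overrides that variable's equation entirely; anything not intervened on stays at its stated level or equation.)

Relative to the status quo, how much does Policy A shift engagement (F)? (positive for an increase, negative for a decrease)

Baseline:
  G = 48
  F = -18 + 6·48 = 270
Policy A (G := 100):
  G = 100
  F = -18 + 6·100 = 582
Change in F: 582 − 270 = 312

312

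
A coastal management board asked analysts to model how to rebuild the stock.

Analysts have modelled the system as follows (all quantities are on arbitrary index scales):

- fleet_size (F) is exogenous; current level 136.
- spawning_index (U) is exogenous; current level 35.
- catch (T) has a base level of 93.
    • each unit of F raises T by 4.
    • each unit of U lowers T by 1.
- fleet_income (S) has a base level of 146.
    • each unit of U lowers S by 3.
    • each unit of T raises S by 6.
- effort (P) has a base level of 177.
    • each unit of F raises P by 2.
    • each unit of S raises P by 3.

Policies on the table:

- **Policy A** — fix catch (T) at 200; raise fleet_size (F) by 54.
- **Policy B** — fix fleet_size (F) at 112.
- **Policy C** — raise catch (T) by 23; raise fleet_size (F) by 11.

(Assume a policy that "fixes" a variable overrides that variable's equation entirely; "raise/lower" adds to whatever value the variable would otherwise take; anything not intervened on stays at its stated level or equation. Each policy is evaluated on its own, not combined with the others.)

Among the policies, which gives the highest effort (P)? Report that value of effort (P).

Policy A (T := 200, F + 54):
  F = 136 + 54 = 190
  U = 35
  T = 200
  S = 146 − 3·35 + 6·200 = 1241
  P = 177 + 2·190 + 3·1241 = 4280
Policy B (F := 112):
  F = 112
  U = 35
  T = 93 + 4·112 − 35 = 506
  S = 146 − 3·35 + 6·506 = 3077
  P = 177 + 2·112 + 3·3077 = 9632
Policy C (T + 23, F + 11):
  F = 136 + 11 = 147
  U = 35
  T = 93 + 4·147 − 35 (+23 from intervention) = 669
  S = 146 − 3·35 + 6·669 = 4055
  P = 177 + 2·147 + 3·4055 = 12636
Comparing — Policy A: P=4280, Policy B: P=9632, Policy C: P=12636. Highest is 12636 (Policy C).

12636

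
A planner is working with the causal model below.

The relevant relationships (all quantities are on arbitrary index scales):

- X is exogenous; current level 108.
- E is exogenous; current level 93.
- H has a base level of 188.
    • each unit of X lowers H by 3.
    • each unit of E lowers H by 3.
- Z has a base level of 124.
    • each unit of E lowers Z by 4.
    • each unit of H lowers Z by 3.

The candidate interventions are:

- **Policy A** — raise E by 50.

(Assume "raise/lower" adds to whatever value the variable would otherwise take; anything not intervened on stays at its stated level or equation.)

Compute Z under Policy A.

Policy A (E + 50):
  X = 108
  E = 93 + 50 = 143
  H = 188 − 3·108 − 3·143 = -565
  Z = 124 − 4·143 − 3·(-565) = 1247

1247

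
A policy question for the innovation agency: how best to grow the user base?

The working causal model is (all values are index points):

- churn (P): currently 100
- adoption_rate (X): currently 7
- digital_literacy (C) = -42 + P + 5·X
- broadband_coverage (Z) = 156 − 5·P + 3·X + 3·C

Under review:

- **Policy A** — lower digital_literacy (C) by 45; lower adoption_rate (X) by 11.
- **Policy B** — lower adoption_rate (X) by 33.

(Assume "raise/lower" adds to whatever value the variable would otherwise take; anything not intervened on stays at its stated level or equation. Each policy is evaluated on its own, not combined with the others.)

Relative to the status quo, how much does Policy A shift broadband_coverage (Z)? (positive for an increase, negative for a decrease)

Baseline:
  P = 100
  X = 7
  C = -42 + 100 + 5·7 = 93
  Z = 156 − 5·100 + 3·7 + 3·93 = -44
Policy A (C − 45, X − 11):
  P = 100
  X = 7 − 11 = -4
  C = -42 + 100 + 5·(-4) (−45 from intervention) = -7
  Z = 156 − 5·100 + 3·(-4) + 3·(-7) = -377
Change in Z: -377 − (-44) = -333

-333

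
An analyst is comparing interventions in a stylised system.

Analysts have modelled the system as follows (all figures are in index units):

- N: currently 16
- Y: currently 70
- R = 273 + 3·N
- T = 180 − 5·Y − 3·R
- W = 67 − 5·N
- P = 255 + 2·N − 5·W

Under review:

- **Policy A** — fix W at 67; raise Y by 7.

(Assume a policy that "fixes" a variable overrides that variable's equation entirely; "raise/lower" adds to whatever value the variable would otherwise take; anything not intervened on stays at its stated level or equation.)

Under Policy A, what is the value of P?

Policy A (W := 67, Y + 7):
  N = 16
  W = 67
  P = 255 + 2·16 − 5·67 = -48

-48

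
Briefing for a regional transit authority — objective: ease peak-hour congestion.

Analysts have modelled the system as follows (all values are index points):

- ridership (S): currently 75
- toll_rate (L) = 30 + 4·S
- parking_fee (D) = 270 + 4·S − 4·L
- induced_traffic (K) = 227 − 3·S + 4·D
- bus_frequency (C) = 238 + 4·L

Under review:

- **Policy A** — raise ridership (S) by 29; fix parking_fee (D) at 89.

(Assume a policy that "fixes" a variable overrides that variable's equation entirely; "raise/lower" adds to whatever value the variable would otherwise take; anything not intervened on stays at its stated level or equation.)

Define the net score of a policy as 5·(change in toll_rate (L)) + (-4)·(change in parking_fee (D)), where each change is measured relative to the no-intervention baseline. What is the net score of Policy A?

Baseline:
  S = 75
  L = 30 + 4·75 = 330
  D = 270 + 4·75 − 4·330 = -750
Policy A (S + 29, D := 89):
  S = 75 + 29 = 104
  L = 30 + 4·104 = 446
  D = 89
ΔL = 446 − 330 = 116; ΔD = 89 − (-750) = 839
Score = 5·116 + (-4)·839 = -2776

-2776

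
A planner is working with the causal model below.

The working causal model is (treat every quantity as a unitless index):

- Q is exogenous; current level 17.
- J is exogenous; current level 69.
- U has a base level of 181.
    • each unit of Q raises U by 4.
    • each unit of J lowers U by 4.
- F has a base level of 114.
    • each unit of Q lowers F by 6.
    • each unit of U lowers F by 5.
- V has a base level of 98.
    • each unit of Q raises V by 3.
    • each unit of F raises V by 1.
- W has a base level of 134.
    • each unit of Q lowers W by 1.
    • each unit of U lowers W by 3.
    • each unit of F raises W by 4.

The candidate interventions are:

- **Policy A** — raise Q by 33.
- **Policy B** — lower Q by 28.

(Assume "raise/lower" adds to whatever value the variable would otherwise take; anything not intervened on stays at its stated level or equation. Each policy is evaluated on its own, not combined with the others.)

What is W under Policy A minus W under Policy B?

-7137

Policy A (Q + 33):
  Q = 17 + 33 = 50
  J = 69
  U = 181 + 4·50 − 4·69 = 105
  F = 114 − 6·50 − 5·105 = -711
  W = 134 − 50 − 3·105 + 4·(-711) = -3075
Policy B (Q − 28):
  Q = 17 − 28 = -11
  J = 69
  U = 181 + 4·(-11) − 4·69 = -139
  F = 114 − 6·(-11) − 5·(-139) = 875
  W = 134 − (-11) − 3·(-139) + 4·875 = 4062
W: -3075 − 4062 = -7137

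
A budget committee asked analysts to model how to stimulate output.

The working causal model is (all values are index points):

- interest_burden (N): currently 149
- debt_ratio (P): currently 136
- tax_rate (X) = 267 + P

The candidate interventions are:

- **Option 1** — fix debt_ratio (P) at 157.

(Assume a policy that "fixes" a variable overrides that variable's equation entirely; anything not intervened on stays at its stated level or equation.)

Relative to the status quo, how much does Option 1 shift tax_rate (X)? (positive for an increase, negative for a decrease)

21

Baseline:
  P = 136
  X = 267 + 136 = 403
Option 1 (P := 157):
  P = 157
  X = 267 + 157 = 424
Change in X: 424 − 403 = 21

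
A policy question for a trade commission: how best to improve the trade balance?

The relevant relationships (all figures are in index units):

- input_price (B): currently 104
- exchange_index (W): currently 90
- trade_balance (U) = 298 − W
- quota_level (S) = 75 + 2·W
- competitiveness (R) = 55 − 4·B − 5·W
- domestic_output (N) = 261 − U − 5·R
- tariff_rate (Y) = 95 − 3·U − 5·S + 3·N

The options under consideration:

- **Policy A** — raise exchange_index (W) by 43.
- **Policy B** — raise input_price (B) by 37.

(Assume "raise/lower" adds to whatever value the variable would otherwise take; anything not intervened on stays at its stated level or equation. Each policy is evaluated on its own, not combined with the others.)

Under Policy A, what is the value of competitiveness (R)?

-1026

Policy A (W + 43):
  B = 104
  W = 90 + 43 = 133
  R = 55 − 4·104 − 5·133 = -1026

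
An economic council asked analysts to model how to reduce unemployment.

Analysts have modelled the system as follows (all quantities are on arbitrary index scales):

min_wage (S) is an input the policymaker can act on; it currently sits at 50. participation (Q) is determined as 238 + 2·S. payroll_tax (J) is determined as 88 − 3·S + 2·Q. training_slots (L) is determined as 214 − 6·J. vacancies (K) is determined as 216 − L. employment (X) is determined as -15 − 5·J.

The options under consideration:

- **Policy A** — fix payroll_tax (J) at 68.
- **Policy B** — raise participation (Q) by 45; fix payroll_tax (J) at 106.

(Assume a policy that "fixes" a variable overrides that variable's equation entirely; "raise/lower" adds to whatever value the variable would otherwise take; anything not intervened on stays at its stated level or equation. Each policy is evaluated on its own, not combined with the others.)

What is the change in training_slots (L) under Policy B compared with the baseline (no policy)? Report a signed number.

Baseline:
  S = 50
  Q = 238 + 2·50 = 338
  J = 88 − 3·50 + 2·338 = 614
  L = 214 − 6·614 = -3470
Policy B (Q + 45, J := 106):
  S = 50
  Q = 238 + 2·50 (+45 from intervention) = 383
  J = 106
  L = 214 − 6·106 = -422
Change in L: -422 − (-3470) = 3048

3048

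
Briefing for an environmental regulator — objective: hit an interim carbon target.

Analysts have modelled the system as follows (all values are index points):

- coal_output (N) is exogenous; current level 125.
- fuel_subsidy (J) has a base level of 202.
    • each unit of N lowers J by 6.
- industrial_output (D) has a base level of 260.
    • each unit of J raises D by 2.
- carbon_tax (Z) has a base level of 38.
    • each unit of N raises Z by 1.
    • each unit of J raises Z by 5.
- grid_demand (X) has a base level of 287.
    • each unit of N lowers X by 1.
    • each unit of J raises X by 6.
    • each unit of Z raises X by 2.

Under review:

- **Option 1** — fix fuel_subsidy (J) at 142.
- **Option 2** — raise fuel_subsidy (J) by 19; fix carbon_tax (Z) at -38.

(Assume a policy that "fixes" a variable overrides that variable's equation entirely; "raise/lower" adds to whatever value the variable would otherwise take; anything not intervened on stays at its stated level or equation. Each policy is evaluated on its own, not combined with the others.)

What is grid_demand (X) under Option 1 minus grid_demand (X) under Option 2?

5848

Option 1 (J := 142):
  N = 125
  J = 142
  Z = 38 + 125 + 5·142 = 873
  X = 287 − 125 + 6·142 + 2·873 = 2760
Option 2 (J + 19, Z := -38):
  N = 125
  J = 202 − 6·125 (+19 from intervention) = -529
  Z = -38
  X = 287 − 125 + 6·(-529) + 2·(-38) = -3088
X: 2760 − (-3088) = 5848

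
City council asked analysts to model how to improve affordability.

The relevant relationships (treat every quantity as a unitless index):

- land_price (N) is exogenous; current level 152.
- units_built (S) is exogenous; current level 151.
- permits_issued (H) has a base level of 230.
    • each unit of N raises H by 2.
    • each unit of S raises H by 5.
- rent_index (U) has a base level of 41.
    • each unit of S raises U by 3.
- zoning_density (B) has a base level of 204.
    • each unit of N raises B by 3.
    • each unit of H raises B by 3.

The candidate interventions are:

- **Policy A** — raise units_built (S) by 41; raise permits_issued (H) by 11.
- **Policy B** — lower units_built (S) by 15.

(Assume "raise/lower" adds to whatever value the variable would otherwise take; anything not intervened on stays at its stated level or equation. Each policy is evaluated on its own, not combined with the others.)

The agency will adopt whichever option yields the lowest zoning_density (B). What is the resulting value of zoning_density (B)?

Policy A (S + 41, H + 11):
  N = 152
  S = 151 + 41 = 192
  H = 230 + 2·152 + 5·192 (+11 from intervention) = 1505
  B = 204 + 3·152 + 3·1505 = 5175
Policy B (S − 15):
  N = 152
  S = 151 − 15 = 136
  H = 230 + 2·152 + 5·136 = 1214
  B = 204 + 3·152 + 3·1214 = 4302
Comparing — Policy A: B=5175, Policy B: B=4302. Lowest is 4302 (Policy B).

4302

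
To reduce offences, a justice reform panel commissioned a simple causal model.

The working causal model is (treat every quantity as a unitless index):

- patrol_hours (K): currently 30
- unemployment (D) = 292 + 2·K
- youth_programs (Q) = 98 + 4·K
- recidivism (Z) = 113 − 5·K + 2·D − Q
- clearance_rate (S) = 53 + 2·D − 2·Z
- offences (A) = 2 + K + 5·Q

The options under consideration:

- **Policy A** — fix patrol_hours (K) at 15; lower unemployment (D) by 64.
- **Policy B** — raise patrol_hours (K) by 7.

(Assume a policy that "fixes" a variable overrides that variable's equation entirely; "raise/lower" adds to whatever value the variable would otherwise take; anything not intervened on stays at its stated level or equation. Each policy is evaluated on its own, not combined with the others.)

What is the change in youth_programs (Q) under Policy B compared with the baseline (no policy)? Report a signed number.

28

Baseline:
  K = 30
  Q = 98 + 4·30 = 218
Policy B (K + 7):
  K = 30 + 7 = 37
  Q = 98 + 4·37 = 246
Change in Q: 246 − 218 = 28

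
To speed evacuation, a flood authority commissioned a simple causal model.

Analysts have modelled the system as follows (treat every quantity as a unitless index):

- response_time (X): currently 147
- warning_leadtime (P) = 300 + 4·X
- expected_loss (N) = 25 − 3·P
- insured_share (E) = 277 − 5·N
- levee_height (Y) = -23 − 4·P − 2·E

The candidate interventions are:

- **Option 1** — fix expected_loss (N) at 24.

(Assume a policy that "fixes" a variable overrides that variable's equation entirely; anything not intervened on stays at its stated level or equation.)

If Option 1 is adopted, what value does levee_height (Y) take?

Option 1 (N := 24):
  X = 147
  P = 300 + 4·147 = 888
  N = 24
  E = 277 − 5·24 = 157
  Y = -23 − 4·888 − 2·157 = -3889

-3889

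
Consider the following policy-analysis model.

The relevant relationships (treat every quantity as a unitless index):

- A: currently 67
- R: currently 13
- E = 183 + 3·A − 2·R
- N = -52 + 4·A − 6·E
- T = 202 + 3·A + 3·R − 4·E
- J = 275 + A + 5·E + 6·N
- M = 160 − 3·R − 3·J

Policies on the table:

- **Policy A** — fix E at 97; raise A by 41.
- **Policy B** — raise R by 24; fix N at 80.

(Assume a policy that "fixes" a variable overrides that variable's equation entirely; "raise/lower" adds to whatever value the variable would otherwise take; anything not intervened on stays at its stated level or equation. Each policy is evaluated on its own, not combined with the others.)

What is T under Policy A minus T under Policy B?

Policy A (E := 97, A + 41):
  A = 67 + 41 = 108
  R = 13
  E = 97
  T = 202 + 3·108 + 3·13 − 4·97 = 177
Policy B (R + 24, N := 80):
  A = 67
  R = 13 + 24 = 37
  E = 183 + 3·67 − 2·37 = 310
  T = 202 + 3·67 + 3·37 − 4·310 = -726
T: 177 − (-726) = 903

903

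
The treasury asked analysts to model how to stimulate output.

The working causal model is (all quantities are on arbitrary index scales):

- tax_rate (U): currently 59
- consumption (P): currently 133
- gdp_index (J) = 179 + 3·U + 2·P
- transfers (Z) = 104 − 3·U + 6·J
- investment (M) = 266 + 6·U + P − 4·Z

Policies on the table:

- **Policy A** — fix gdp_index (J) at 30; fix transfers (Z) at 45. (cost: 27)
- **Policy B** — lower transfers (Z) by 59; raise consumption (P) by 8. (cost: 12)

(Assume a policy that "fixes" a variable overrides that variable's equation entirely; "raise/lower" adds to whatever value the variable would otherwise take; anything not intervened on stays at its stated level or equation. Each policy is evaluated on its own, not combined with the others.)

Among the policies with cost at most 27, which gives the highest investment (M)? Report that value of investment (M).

573

Policy A (J := 30, Z := 45):
  U = 59
  P = 133
  J = 30
  Z = 45
  M = 266 + 6·59 + 133 − 4·45 = 573
Policy B (Z − 59, P + 8):
  U = 59
  P = 133 + 8 = 141
  J = 179 + 3·59 + 2·141 = 638
  Z = 104 − 3·59 + 6·638 (−59 from intervention) = 3696
  M = 266 + 6·59 + 141 − 4·3696 = -14023
Comparing — Policy A: M=573, Policy B: M=-14023. Highest is 573 (Policy A).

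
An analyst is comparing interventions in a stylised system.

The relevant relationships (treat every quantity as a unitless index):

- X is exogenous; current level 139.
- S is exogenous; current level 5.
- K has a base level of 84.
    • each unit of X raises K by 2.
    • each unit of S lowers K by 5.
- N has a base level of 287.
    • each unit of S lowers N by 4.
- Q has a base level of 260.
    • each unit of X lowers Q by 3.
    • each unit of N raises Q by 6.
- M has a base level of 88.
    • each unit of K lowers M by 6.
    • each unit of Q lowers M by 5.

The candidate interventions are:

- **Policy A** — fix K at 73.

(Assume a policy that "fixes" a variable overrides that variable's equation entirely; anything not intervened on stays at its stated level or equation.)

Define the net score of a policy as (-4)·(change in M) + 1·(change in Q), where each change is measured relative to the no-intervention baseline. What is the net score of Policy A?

Baseline:
  X = 139
  S = 5
  K = 84 + 2·139 − 5·5 = 337
  N = 287 − 4·5 = 267
  Q = 260 − 3·139 + 6·267 = 1445
  M = 88 − 6·337 − 5·1445 = -9159
Policy A (K := 73):
  X = 139
  S = 5
  K = 73
  N = 287 − 4·5 = 267
  Q = 260 − 3·139 + 6·267 = 1445
  M = 88 − 6·73 − 5·1445 = -7575
ΔM = -7575 − (-9159) = 1584; ΔQ = 1445 − 1445 = 0
Score = (-4)·1584 + 1·0 = -6336

-6336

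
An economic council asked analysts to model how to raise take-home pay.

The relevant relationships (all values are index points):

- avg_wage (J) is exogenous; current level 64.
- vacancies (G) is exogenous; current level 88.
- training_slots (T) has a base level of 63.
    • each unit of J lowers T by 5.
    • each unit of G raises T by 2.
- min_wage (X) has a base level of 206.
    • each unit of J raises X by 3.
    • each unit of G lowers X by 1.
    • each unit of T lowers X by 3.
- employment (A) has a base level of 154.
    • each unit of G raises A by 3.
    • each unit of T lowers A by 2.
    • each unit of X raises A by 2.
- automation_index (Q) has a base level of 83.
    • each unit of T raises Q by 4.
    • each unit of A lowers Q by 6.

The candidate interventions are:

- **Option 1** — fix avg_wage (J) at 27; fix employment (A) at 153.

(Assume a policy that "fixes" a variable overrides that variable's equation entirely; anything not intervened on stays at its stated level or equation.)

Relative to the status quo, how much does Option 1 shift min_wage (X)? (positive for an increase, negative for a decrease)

-666

Baseline:
  J = 64
  G = 88
  T = 63 − 5·64 + 2·88 = -81
  X = 206 + 3·64 − 88 − 3·(-81) = 553
Option 1 (J := 27, A := 153):
  J = 27
  G = 88
  T = 63 − 5·27 + 2·88 = 104
  X = 206 + 3·27 − 88 − 3·104 = -113
Change in X: -113 − 553 = -666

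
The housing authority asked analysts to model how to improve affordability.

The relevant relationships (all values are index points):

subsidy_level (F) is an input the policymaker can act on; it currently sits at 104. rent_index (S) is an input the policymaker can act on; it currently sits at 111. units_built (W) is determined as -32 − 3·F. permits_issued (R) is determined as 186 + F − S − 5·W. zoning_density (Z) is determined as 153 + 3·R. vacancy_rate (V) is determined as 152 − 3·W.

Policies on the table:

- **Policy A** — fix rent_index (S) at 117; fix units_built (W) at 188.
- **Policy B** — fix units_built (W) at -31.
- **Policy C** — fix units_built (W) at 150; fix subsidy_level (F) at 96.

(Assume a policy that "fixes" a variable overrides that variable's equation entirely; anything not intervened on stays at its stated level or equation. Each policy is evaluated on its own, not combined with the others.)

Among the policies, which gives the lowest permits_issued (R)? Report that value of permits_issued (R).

Policy A (S := 117, W := 188):
  F = 104
  S = 117
  W = 188
  R = 186 + 104 − 117 − 5·188 = -767
Policy B (W := -31):
  F = 104
  S = 111
  W = -31
  R = 186 + 104 − 111 − 5·(-31) = 334
Policy C (W := 150, F := 96):
  F = 96
  S = 111
  W = 150
  R = 186 + 96 − 111 − 5·150 = -579
Comparing — Policy A: R=-767, Policy B: R=334, Policy C: R=-579. Lowest is -767 (Policy A).

-767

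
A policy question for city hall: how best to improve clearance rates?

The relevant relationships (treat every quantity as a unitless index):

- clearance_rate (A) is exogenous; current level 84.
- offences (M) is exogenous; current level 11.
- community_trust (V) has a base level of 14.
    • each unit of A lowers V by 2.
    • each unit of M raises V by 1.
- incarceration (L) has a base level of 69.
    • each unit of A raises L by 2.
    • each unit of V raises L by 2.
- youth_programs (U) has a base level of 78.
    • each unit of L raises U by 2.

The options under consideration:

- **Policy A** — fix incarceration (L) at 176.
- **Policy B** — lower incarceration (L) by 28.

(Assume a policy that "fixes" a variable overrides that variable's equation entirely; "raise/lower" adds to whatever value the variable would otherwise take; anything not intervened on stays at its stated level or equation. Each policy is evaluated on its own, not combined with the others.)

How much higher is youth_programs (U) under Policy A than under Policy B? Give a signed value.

Policy A (L := 176):
  A = 84
  M = 11
  V = 14 − 2·84 + 11 = -143
  L = 176
  U = 78 + 2·176 = 430
Policy B (L − 28):
  A = 84
  M = 11
  V = 14 − 2·84 + 11 = -143
  L = 69 + 2·84 + 2·(-143) (−28 from intervention) = -77
  U = 78 + 2·(-77) = -76
U: 430 − (-76) = 506

506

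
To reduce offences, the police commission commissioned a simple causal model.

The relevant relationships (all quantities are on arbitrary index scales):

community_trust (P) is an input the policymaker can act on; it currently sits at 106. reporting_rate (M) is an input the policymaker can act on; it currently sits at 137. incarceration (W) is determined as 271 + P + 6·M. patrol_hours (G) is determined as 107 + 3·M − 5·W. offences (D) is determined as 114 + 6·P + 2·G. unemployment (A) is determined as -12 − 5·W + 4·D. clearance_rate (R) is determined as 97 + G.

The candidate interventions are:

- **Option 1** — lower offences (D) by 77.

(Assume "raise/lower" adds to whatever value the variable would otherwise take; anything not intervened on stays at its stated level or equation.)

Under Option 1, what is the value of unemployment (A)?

-47131

Option 1 (D − 77):
  P = 106
  M = 137
  W = 271 + 106 + 6·137 = 1199
  G = 107 + 3·137 − 5·1199 = -5477
  D = 114 + 6·106 + 2·(-5477) (−77 from intervention) = -10281
  A = -12 − 5·1199 + 4·(-10281) = -47131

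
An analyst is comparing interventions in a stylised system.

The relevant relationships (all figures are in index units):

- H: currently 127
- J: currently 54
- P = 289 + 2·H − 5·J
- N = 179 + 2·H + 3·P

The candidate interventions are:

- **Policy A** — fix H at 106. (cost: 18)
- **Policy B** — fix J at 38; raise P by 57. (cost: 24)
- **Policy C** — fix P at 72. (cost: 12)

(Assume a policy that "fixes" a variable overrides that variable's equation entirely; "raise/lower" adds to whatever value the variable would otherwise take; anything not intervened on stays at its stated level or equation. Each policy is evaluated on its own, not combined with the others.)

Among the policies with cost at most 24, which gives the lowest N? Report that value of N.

Policy A (H := 106):
  H = 106
  J = 54
  P = 289 + 2·106 − 5·54 = 231
  N = 179 + 2·106 + 3·231 = 1084
Policy B (J := 38, P + 57):
  H = 127
  J = 38
  P = 289 + 2·127 − 5·38 (+57 from intervention) = 410
  N = 179 + 2·127 + 3·410 = 1663
Policy C (P := 72):
  H = 127
  J = 54
  P = 72
  N = 179 + 2·127 + 3·72 = 649
Comparing — Policy A: N=1084, Policy B: N=1663, Policy C: N=649. Lowest is 649 (Policy C).

649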